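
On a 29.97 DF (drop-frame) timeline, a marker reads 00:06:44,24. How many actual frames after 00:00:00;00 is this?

Complete 10-minute blocks: 0, each 17982 frames → 0.
Remaining 6 whole minutes in the current block: 1800 + 5 × 1798 = 10790 frames.
Within the current minute: 44 × 30 + 24 − 2 = 1342 (labels ;00/;01 skipped at this minute). Total = 0 + 10790 + 1342 = 12132.

12132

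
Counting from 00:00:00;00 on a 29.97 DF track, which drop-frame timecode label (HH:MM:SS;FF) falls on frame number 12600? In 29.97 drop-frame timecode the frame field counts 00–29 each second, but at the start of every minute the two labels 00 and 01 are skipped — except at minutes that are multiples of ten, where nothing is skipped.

Each 10-minute DF block holds 10 × 60 × 30 − 9 × 2 = 17982 frames. 12600 ÷ 17982 → 0 full blocks, remainder 12600.
Within the partial block the first minute is 1800 frames and each further minute 1798, so 7 further minute boundaries passed. Total skipped labels = 18 × 0 + 2 × 7 = 14.
Non-drop label index = 12600 + 14 = 12614; at 30 labels/s that is 00:07:00:14, i.e. DF 00:07:00;14.

00:07:00;14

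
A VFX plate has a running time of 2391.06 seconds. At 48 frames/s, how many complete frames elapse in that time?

Frames = 2391.06 × 48 = 2869272/25 ≈ 114770.8800.
Complete frames: 114770.

114770 frames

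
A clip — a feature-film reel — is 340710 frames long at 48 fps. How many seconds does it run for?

Running time = 340710 / (48) = 7098.125 s.

7098.125 seconds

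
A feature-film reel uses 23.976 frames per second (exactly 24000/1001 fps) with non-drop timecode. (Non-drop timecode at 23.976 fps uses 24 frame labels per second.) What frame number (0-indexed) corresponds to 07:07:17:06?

615294

Total seconds to the label: (7 × 3600 + 7 × 60 + 17) = 25637.
Frame index = 25637 × 24 + 6 = 615294.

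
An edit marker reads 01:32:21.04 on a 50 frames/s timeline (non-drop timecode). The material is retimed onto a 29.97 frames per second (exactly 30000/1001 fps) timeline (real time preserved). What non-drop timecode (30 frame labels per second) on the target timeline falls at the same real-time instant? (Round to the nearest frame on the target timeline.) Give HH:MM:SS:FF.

01:32:15:16

Source frame index: (1×3600 + 32×60 + 21) × 50 + 4 = 277054.
Real time: 277054 / (50) = 138527/25 s.
Target frame: (138527/25) × (30000/1001) = 166232400/1001 ≈ 166066.334 → 166066.
At 30 labels/s: frame 166066 → 01:32:15:16.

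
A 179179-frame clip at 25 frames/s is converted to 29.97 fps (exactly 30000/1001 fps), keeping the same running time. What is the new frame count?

Target frames = source frames × (target rate / source rate) = 179179 × (30000/1001)/(25) = 179179 × 1200/1001 = 214800.

214800 frames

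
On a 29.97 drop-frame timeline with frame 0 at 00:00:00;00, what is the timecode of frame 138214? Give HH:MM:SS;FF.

Each 10-minute DF block holds 10 × 60 × 30 − 9 × 2 = 17982 frames. 138214 ÷ 17982 → 7 full blocks, remainder 12340.
Within the partial block the first minute is 1800 frames and each further minute 1798, so 6 further minute boundaries passed. Total skipped labels = 18 × 7 + 2 × 6 = 138.
Non-drop label index = 138214 + 138 = 138352; at 30 labels/s that is 01:16:51:22, i.e. DF 01:16:51;22.

01:16:51;22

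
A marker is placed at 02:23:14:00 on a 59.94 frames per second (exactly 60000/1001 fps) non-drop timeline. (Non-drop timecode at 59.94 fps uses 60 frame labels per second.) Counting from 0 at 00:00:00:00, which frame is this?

515640

Total seconds to the label: (2 × 3600 + 23 × 60 + 14) = 8594.
Frame index = 8594 × 60 + 0 = 515640.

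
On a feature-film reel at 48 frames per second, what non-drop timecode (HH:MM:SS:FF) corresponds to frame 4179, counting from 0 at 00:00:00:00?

00:01:27:03

4179 ÷ 48 = 87 full seconds, remainder 3 frames.
87 s = 0 h 1 min 27 s.
Timecode: 00:01:27:03.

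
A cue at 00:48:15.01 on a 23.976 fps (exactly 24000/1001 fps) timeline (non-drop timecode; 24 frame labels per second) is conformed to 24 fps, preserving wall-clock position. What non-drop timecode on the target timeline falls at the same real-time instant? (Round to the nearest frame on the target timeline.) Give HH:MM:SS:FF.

00:48:17:22

Source frame index: (0×3600 + 48×60 + 15) × 24 + 1 = 69481.
Real time: 69481 / (24000/1001) = 69550481/24000 s.
Target frame: (69550481/24000) × (24) = 69550481/1000 ≈ 69550.481 → 69550.
At 24 labels/s: frame 69550 → 00:48:17:22.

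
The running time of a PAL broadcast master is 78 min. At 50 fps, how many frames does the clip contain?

78 min = 4680 s.
Frames = 4680 × 50 = 234000.

234000 frames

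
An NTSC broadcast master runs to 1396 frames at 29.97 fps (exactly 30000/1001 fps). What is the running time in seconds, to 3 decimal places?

46.580 seconds

Running time = 1396 × 1001/30000 = 349349/7500 s ≈ 46.580 s.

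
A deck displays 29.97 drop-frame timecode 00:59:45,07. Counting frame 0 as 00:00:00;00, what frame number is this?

107449

As if non-drop at 30 labels/s: (0 × 3600 + 59 × 60 + 45) × 30 + 7 = 107557.
Minute boundaries passed: 59; those not divisible by 10: 59 − 5 = 54; dropped labels = 2 × 54 = 108.
Actual frame index = 107557 − 108 = 107449.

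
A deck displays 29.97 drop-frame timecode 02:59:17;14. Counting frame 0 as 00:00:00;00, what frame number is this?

322400

As if non-drop at 30 labels/s: (2 × 3600 + 59 × 60 + 17) × 30 + 14 = 322724.
Minute boundaries passed: 179; those not divisible by 10: 179 − 17 = 162; dropped labels = 2 × 162 = 324.
Actual frame index = 322724 − 324 = 322400.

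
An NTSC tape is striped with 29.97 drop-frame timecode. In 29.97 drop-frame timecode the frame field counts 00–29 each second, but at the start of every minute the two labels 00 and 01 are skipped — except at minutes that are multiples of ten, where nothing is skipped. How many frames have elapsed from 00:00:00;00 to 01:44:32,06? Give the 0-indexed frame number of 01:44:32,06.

Complete 10-minute blocks: 10, each 17982 frames → 179820.
Remaining 4 whole minutes in the current block: 1800 + 3 × 1798 = 7194 frames.
Within the current minute: 32 × 30 + 6 − 2 = 964 (labels ;00/;01 skipped at this minute). Total = 179820 + 7194 + 964 = 187978.

187978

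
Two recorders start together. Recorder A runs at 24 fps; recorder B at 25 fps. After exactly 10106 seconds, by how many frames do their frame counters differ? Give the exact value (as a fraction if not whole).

10106 frames

A emits 24 × 10106 = 242544 frames; B emits 25 × 10106 = 252650.
Difference = 10106 frames; B is ahead of A.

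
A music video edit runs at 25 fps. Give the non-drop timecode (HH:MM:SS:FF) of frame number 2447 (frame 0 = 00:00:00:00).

2447 ÷ 25 = 97 full seconds, remainder 22 frames.
97 s = 0 h 1 min 37 s.
Timecode: 00:01:37:22.

00:01:37:22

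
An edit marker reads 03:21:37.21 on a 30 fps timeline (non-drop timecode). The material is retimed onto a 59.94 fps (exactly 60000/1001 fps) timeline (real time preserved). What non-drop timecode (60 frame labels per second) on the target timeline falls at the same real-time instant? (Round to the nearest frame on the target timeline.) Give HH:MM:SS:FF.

03:21:25:37

Source frame index: (3×3600 + 21×60 + 37) × 30 + 21 = 362931.
Real time: 362931 / (30) = 120977/10 s.
Target frame: (120977/10) × (60000/1001) = 725862000/1001 ≈ 725136.863 → 725137.
At 60 labels/s: frame 725137 → 03:21:25:37.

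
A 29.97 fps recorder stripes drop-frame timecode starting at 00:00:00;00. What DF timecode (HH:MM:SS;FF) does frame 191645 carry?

Each 10-minute DF block holds 10 × 60 × 30 − 9 × 2 = 17982 frames. 191645 ÷ 17982 → 10 full blocks, remainder 11825.
Within the partial block the first minute is 1800 frames and each further minute 1798, so 6 further minute boundaries passed. Total skipped labels = 18 × 10 + 2 × 6 = 192.
Non-drop label index = 191645 + 192 = 191837; at 30 labels/s that is 01:46:34:17, i.e. DF 01:46:34;17.

01:46:34;17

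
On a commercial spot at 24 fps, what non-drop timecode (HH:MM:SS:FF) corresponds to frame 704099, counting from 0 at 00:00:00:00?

704099 ÷ 24 = 29337 full seconds, remainder 11 frames.
29337 s = 8 h 8 min 57 s.
Timecode: 08:08:57:11.

08:08:57:11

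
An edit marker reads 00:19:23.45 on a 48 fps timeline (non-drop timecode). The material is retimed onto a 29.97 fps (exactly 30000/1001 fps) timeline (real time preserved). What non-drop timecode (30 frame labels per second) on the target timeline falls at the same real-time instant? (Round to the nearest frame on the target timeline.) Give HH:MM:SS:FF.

00:19:22:23

Source frame index: (0×3600 + 19×60 + 23) × 48 + 45 = 55869.
Real time: 55869 / (48) = 18623/16 s.
Target frame: (18623/16) × (30000/1001) = 3174375/91 ≈ 34883.242 → 34883.
At 30 labels/s: frame 34883 → 00:19:22:23.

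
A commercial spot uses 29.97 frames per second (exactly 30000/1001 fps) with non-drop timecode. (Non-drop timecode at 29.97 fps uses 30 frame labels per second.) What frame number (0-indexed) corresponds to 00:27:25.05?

Total seconds to the label: (0 × 3600 + 27 × 60 + 25) = 1645.
Frame index = 1645 × 30 + 5 = 49355.

frame 49355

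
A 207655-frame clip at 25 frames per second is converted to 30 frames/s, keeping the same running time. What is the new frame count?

Target frames = source frames × (target rate / source rate) = 207655 × (30)/(25) = 207655 × 6/5 = 249186.

249186 frames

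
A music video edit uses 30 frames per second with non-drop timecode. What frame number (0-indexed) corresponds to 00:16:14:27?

Total seconds to the label: (0 × 3600 + 16 × 60 + 14) = 974.
Frame index = 974 × 30 + 27 = 29247.

frame 29247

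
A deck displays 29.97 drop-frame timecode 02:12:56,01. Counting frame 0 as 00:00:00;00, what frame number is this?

As if non-drop at 30 labels/s: (2 × 3600 + 12 × 60 + 56) × 30 + 1 = 239281.
Minute boundaries passed: 132; those not divisible by 10: 132 − 13 = 119; dropped labels = 2 × 119 = 238.
Actual frame index = 239281 − 238 = 239043.

239043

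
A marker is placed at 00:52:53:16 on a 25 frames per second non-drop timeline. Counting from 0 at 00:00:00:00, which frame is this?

79341

Total seconds to the label: (0 × 3600 + 52 × 60 + 53) = 3173.
Frame index = 3173 × 25 + 16 = 79341.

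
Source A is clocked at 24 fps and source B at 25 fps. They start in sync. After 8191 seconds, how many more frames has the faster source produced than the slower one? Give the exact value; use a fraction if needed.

8191 frames

A emits 24 × 8191 = 196584 frames; B emits 25 × 8191 = 204775.
Difference = 8191 frames; B is ahead of A.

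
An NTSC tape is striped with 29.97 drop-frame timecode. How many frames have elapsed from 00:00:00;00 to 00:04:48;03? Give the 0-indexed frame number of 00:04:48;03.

8635

Complete 10-minute blocks: 0, each 17982 frames → 0.
Remaining 4 whole minutes in the current block: 1800 + 3 × 1798 = 7194 frames.
Within the current minute: 48 × 30 + 3 − 2 = 1441 (labels ;00/;01 skipped at this minute). Total = 0 + 7194 + 1441 = 8635.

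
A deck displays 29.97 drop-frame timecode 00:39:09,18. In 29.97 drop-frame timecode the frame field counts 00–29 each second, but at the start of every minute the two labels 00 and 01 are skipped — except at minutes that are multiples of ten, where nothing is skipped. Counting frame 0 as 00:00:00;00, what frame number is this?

Complete 10-minute blocks: 3, each 17982 frames → 53946.
Remaining 9 whole minutes in the current block: 1800 + 8 × 1798 = 16184 frames.
Within the current minute: 9 × 30 + 18 − 2 = 286 (labels ;00/;01 skipped at this minute). Total = 53946 + 16184 + 286 = 70416.

70416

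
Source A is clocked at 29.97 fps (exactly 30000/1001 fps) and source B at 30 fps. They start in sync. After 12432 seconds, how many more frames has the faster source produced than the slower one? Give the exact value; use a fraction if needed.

A emits 30000/1001 × 12432 = 53280000/143 frames; B emits 30 × 12432 = 372960.
Difference = 53280/143 frames (≈ 372.5874); B is ahead of A.

53280/143 frames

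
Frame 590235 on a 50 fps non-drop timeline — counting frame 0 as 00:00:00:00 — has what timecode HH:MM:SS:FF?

03:16:44:35

590235 ÷ 50 = 11804 full seconds, remainder 35 frames.
11804 s = 3 h 16 min 44 s.
Timecode: 03:16:44:35.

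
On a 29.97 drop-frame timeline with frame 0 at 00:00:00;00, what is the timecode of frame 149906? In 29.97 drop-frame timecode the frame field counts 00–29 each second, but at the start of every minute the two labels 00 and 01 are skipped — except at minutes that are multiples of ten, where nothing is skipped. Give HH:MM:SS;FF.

Each 10-minute DF block holds 10 × 60 × 30 − 9 × 2 = 17982 frames. 149906 ÷ 17982 → 8 full blocks, remainder 6050.
Within the partial block the first minute is 1800 frames and each further minute 1798, so 3 further minute boundaries passed. Total skipped labels = 18 × 8 + 2 × 3 = 150.
Non-drop label index = 149906 + 150 = 150056; at 30 labels/s that is 01:23:21:26, i.e. DF 01:23:21;26.

01:23:21;26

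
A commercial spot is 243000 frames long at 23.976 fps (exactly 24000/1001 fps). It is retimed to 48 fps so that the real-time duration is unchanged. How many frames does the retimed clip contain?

Target frames = source frames × (target rate / source rate) = 243000 × (48)/(24000/1001) = 243000 × 1001/500 = 486486.

486486 frames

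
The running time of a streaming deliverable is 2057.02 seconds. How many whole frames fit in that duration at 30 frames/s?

Frames = 2057.02 × 30 = 308553/5 ≈ 61710.6000.
Complete frames: 61710.

61710 frames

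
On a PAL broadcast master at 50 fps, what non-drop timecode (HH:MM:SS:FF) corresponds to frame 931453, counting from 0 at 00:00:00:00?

931453 ÷ 50 = 18629 full seconds, remainder 3 frames.
18629 s = 5 h 10 min 29 s.
Timecode: 05:10:29:03.

05:10:29:03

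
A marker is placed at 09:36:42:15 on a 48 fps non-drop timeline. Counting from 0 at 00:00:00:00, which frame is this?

Total seconds to the label: (9 × 3600 + 36 × 60 + 42) = 34602.
Frame index = 34602 × 48 + 15 = 1660911.

1660911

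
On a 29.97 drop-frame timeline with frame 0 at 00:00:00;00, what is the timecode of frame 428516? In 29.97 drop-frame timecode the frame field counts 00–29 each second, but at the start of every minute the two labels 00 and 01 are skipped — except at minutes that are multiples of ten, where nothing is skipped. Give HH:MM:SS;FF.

03:58:18;06

Each 10-minute DF block holds 10 × 60 × 30 − 9 × 2 = 17982 frames. 428516 ÷ 17982 → 23 full blocks, remainder 14930.
Within the partial block the first minute is 1800 frames and each further minute 1798, so 8 further minute boundaries passed. Total skipped labels = 18 × 23 + 2 × 8 = 430.
Non-drop label index = 428516 + 430 = 428946; at 30 labels/s that is 03:58:18:06, i.e. DF 03:58:18;06.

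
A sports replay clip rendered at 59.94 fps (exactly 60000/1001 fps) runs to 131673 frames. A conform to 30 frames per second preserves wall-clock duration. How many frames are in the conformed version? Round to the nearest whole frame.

65902 frames

Frames at target rate = 131673 × (30) / (60000/1001) = 131804673/2000 ≈ 65902.337.
Nearest whole frame: 65902.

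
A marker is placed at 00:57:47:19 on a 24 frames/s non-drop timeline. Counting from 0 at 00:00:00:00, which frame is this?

Total seconds to the label: (0 × 3600 + 57 × 60 + 47) = 3467.
Frame index = 3467 × 24 + 19 = 83227.

83227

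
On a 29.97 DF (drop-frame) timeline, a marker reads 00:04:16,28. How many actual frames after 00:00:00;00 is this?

7700

Complete 10-minute blocks: 0, each 17982 frames → 0.
Remaining 4 whole minutes in the current block: 1800 + 3 × 1798 = 7194 frames.
Within the current minute: 16 × 30 + 28 − 2 = 506 (labels ;00/;01 skipped at this minute). Total = 0 + 7194 + 506 = 7700.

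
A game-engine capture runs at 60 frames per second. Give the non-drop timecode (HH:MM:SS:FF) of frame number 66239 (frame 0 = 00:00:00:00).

66239 ÷ 60 = 1103 full seconds, remainder 59 frames.
1103 s = 0 h 18 min 23 s.
Timecode: 00:18:23:59.

00:18:23:59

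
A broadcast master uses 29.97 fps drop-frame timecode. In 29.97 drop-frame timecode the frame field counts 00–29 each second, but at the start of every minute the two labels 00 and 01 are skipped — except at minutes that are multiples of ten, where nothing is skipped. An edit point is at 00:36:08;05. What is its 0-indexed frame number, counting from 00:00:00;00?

64979

Complete 10-minute blocks: 3, each 17982 frames → 53946.
Remaining 6 whole minutes in the current block: 1800 + 5 × 1798 = 10790 frames.
Within the current minute: 8 × 30 + 5 − 2 = 243 (labels ;00/;01 skipped at this minute). Total = 53946 + 10790 + 243 = 64979.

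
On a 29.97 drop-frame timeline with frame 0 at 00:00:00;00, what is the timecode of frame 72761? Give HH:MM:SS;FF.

Each 10-minute DF block holds 10 × 60 × 30 − 9 × 2 = 17982 frames. 72761 ÷ 17982 → 4 full blocks, remainder 833.
Within the partial block the first minute is 1800 frames and each further minute 1798, so 0 further minute boundaries passed. Total skipped labels = 18 × 4 + 2 × 0 = 72.
Non-drop label index = 72761 + 72 = 72833; at 30 labels/s that is 00:40:27:23, i.e. DF 00:40:27;23.

00:40:27;23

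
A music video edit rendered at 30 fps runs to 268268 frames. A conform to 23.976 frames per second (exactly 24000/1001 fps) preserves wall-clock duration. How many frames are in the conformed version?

214400 frames

Target frames = source frames × (target rate / source rate) = 268268 × (24000/1001)/(30) = 268268 × 800/1001 = 214400.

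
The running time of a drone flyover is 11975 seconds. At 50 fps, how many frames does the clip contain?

598750 frames

Frames = 11975 × 50 = 598750.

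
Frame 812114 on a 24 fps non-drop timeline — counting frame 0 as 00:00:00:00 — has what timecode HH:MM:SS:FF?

09:23:58:02

812114 ÷ 24 = 33838 full seconds, remainder 2 frames.
33838 s = 9 h 23 min 58 s.
Timecode: 09:23:58:02.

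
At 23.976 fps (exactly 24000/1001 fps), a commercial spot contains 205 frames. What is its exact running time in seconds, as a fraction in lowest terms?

41041/4800 seconds

Running time = 205 ÷ (24000/1001) = 205 × 1001/24000 = 41041/4800 s.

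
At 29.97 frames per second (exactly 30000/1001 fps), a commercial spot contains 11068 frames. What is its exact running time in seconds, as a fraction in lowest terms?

2769767/7500 seconds

Running time = 11068 ÷ (30000/1001) = 11068 × 1001/30000 = 2769767/7500 s.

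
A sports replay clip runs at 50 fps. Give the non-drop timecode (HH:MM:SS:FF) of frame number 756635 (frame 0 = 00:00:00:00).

04:12:12:35

756635 ÷ 50 = 15132 full seconds, remainder 35 frames.
15132 s = 4 h 12 min 12 s.
Timecode: 04:12:12:35.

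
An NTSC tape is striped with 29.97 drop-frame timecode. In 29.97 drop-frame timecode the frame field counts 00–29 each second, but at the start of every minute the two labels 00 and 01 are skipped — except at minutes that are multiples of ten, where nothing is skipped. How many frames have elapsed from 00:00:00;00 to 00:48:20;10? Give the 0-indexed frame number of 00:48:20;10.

86922

Complete 10-minute blocks: 4, each 17982 frames → 71928.
Remaining 8 whole minutes in the current block: 1800 + 7 × 1798 = 14386 frames.
Within the current minute: 20 × 30 + 10 − 2 = 608 (labels ;00/;01 skipped at this minute). Total = 71928 + 14386 + 608 = 86922.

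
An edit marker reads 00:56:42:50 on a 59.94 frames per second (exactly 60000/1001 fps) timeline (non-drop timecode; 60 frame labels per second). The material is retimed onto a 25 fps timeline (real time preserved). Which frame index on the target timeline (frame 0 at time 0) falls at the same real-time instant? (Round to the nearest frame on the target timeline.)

Source frame index: (0×3600 + 56×60 + 42) × 60 + 50 = 204170.
Real time: 204170 / (60000/1001) = 20437417/6000 s.
Target frame: (20437417/6000) × (25) = 20437417/240 ≈ 85155.904 → 85156.

frame 85156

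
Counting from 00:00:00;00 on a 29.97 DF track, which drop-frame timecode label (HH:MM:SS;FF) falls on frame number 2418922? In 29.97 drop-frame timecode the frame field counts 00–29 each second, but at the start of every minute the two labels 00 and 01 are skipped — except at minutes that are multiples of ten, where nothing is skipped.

22:25:11;14

Each 10-minute DF block holds 10 × 60 × 30 − 9 × 2 = 17982 frames. 2418922 ÷ 17982 → 134 full blocks, remainder 9334.
Within the partial block the first minute is 1800 frames and each further minute 1798, so 5 further minute boundaries passed. Total skipped labels = 18 × 134 + 2 × 5 = 2422.
Non-drop label index = 2418922 + 2422 = 2421344; at 30 labels/s that is 22:25:11:14, i.e. DF 22:25:11;14.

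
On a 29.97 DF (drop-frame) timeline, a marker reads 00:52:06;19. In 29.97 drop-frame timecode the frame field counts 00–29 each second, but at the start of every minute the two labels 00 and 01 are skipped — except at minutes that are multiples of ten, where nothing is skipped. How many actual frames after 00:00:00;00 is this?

93705

As if non-drop at 30 labels/s: (0 × 3600 + 52 × 60 + 6) × 30 + 19 = 93799.
Minute boundaries passed: 52; those not divisible by 10: 52 − 5 = 47; dropped labels = 2 × 47 = 94.
Actual frame index = 93799 − 94 = 93705.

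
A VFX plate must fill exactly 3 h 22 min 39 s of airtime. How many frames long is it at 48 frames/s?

3 h 22 min 39 s = 12159 s.
Frames = 12159 × 48 = 583632.

583632 frames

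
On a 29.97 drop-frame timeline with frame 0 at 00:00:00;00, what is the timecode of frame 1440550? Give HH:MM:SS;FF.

13:21:06;12

Each 10-minute DF block holds 10 × 60 × 30 − 9 × 2 = 17982 frames. 1440550 ÷ 17982 → 80 full blocks, remainder 1990.
Within the partial block the first minute is 1800 frames and each further minute 1798, so 1 further minute boundary passed. Total skipped labels = 18 × 80 + 2 × 1 = 1442.
Non-drop label index = 1440550 + 1442 = 1441992; at 30 labels/s that is 13:21:06:12, i.e. DF 13:21:06;12.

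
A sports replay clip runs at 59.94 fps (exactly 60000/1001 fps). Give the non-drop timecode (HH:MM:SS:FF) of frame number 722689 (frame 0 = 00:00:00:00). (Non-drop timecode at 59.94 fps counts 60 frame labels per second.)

03:20:44:49

722689 ÷ 60 = 12044 full seconds, remainder 49 frames.
12044 s = 3 h 20 min 44 s.
Timecode: 03:20:44:49.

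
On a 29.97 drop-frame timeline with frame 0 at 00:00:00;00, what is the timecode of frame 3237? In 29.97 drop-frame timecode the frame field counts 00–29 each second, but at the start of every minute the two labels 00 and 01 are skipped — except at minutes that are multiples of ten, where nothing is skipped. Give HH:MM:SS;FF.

00:01:47;29

Each 10-minute DF block holds 10 × 60 × 30 − 9 × 2 = 17982 frames. 3237 ÷ 17982 → 0 full blocks, remainder 3237.
Within the partial block the first minute is 1800 frames and each further minute 1798, so 1 further minute boundary passed. Total skipped labels = 18 × 0 + 2 × 1 = 2.
Non-drop label index = 3237 + 2 = 3239; at 30 labels/s that is 00:01:47:29, i.e. DF 00:01:47;29.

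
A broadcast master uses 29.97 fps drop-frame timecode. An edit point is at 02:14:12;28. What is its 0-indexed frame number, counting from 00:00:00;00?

241346

As if non-drop at 30 labels/s: (2 × 3600 + 14 × 60 + 12) × 30 + 28 = 241588.
Minute boundaries passed: 134; those not divisible by 10: 134 − 13 = 121; dropped labels = 2 × 121 = 242.
Actual frame index = 241588 − 242 = 241346.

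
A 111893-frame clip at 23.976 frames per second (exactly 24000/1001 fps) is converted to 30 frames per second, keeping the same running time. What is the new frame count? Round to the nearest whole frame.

Frames at target rate = 111893 × (30) / (24000/1001) = 112004893/800 ≈ 140006.116.
Nearest whole frame: 140006.

140006 frames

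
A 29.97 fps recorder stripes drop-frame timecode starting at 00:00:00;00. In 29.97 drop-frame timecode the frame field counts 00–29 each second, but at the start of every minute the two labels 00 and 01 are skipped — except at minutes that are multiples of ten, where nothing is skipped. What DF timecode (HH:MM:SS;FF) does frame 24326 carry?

00:13:31;20

Each 10-minute DF block holds 10 × 60 × 30 − 9 × 2 = 17982 frames. 24326 ÷ 17982 → 1 full block, remainder 6344.
Within the partial block the first minute is 1800 frames and each further minute 1798, so 3 further minute boundaries passed. Total skipped labels = 18 × 1 + 2 × 3 = 24.
Non-drop label index = 24326 + 24 = 24350; at 30 labels/s that is 00:13:31:20, i.e. DF 00:13:31;20.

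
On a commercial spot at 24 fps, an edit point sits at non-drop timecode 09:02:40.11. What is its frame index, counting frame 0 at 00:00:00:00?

frame 781451

Total seconds to the label: (9 × 3600 + 2 × 60 + 40) = 32560.
Frame index = 32560 × 24 + 11 = 781451.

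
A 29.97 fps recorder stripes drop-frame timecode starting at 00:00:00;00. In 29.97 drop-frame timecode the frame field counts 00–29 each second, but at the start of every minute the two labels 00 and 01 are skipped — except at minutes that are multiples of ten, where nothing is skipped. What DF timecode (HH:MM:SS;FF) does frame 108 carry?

00:00:03;18

Ten DF minutes hold 17982 frames, so frame 108 lies in block 0 (frames 0–17981) with 108 frames into that block.
The block's first minute is 1800 frames and the rest 1798 each; 108 frames reaches minute 0, so 0 × 18 + 0 × 2 = 0 labels have been skipped so far.
Adding those back, label number 108 + 0 = 108 at 30 labels/s is 3 s + 18 f = 0 h 0 min 3 s frame 18, i.e. 00:00:03;18.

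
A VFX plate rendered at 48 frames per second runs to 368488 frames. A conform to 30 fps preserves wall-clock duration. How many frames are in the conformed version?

Target frames = source frames × (target rate / source rate) = 368488 × (30)/(48) = 368488 × 5/8 = 230305.

230305 frames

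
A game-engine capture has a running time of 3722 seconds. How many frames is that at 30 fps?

111660 frames

Frames = 3722 × 30 = 111660.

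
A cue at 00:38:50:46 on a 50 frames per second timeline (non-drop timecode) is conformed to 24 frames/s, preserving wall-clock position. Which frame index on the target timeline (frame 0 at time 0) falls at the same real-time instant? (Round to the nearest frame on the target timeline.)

Source frame index: (0×3600 + 38×60 + 50) × 50 + 46 = 116546.
Real time: 116546 / (50) = 58273/25 s.
Target frame: (58273/25) × (24) = 1398552/25 ≈ 55942.080 → 55942.

frame 55942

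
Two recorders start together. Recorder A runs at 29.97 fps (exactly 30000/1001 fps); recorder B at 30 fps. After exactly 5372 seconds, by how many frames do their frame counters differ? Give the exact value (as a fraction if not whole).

161160/1001 frames

A emits 30000/1001 × 5372 = 161160000/1001 frames; B emits 30 × 5372 = 161160.
Difference = 161160/1001 frames (≈ 160.9990); B is ahead of A.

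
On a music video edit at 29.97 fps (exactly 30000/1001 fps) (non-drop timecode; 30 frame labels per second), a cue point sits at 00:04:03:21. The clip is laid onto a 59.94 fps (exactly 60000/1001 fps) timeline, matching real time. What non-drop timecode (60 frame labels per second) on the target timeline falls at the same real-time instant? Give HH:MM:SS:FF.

00:04:03:42

Source frame index: (0×3600 + 4×60 + 3) × 30 + 21 = 7311.
Real time: 7311 / (30000/1001) = 2439437/10000 s.
Target frame: (2439437/10000) × (60000/1001) = 14622.
At 60 labels/s: frame 14622 → 00:04:03:42.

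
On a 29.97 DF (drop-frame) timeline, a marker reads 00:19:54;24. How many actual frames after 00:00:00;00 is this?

Complete 10-minute blocks: 1, each 17982 frames → 17982.
Remaining 9 whole minutes in the current block: 1800 + 8 × 1798 = 16184 frames.
Within the current minute: 54 × 30 + 24 − 2 = 1642 (labels ;00/;01 skipped at this minute). Total = 17982 + 16184 + 1642 = 35808.

35808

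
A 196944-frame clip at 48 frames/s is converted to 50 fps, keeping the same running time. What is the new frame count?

Target frames = source frames × (target rate / source rate) = 196944 × (50)/(48) = 196944 × 25/24 = 205150.

205150 frames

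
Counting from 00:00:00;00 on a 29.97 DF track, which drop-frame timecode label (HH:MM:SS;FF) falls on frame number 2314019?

Each 10-minute DF block holds 10 × 60 × 30 − 9 × 2 = 17982 frames. 2314019 ÷ 17982 → 128 full blocks, remainder 12323.
Within the partial block the first minute is 1800 frames and each further minute 1798, so 6 further minute boundaries passed. Total skipped labels = 18 × 128 + 2 × 6 = 2316.
Non-drop label index = 2314019 + 2316 = 2316335; at 30 labels/s that is 21:26:51:05, i.e. DF 21:26:51;05.

21:26:51;05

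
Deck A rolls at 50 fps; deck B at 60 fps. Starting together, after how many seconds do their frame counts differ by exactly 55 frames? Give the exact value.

The gap grows by |60 − 50| = 10 frames per second.
Time for a 55-frame gap: 55 ÷ (10) = 5.5 s.

5.5 seconds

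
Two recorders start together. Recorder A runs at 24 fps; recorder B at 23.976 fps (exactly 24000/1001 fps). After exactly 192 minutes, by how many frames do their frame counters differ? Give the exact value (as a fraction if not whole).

276480/1001 frames

192 min = 11520 s.
A emits 24 × 11520 = 276480 frames; B emits 24000/1001 × 11520 = 276480000/1001.
Difference = 276480/1001 frames (≈ 276.2038); B is behind A.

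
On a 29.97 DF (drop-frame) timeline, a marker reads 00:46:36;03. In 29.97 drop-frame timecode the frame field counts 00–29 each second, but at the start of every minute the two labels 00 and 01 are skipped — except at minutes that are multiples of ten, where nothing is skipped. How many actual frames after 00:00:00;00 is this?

83799

Complete 10-minute blocks: 4, each 17982 frames → 71928.
Remaining 6 whole minutes in the current block: 1800 + 5 × 1798 = 10790 frames.
Within the current minute: 36 × 30 + 3 − 2 = 1081 (labels ;00/;01 skipped at this minute). Total = 71928 + 10790 + 1081 = 83799.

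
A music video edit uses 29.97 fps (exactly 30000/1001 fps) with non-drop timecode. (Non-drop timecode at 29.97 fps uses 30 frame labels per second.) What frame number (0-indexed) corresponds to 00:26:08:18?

frame 47058

Total seconds to the label: (0 × 3600 + 26 × 60 + 8) = 1568.
Frame index = 1568 × 30 + 18 = 47058.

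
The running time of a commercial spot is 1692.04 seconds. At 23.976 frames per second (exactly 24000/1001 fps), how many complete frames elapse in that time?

40568 frames

Frames = 1692.04 × 24000/1001 = 5801280/143 ≈ 40568.3916.
Complete frames: 40568.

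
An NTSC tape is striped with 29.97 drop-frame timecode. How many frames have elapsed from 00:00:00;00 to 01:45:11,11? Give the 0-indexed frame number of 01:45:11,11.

189151

Complete 10-minute blocks: 10, each 17982 frames → 179820.
Remaining 5 whole minutes in the current block: 1800 + 4 × 1798 = 8992 frames.
Within the current minute: 11 × 30 + 11 − 2 = 339 (labels ;00/;01 skipped at this minute). Total = 179820 + 8992 + 339 = 189151.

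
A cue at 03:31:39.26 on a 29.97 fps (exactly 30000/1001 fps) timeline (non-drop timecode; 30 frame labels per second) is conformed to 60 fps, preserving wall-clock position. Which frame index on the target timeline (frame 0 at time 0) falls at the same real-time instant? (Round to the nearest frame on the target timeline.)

Source frame index: (3×3600 + 31×60 + 39) × 30 + 26 = 380996.
Real time: 380996 / (30000/1001) = 95344249/7500 s.
Target frame: (95344249/7500) × (60) = 95344249/125 ≈ 762753.992 → 762754.

frame 762754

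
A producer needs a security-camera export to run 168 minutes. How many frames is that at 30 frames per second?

302400 frames

168 min = 10080 s.
Frames = 10080 × 30 = 302400.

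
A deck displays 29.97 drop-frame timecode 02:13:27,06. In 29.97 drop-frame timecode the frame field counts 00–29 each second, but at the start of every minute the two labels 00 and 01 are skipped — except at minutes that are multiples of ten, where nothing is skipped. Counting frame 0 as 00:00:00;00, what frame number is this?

239976

As if non-drop at 30 labels/s: (2 × 3600 + 13 × 60 + 27) × 30 + 6 = 240216.
Minute boundaries passed: 133; those not divisible by 10: 133 − 13 = 120; dropped labels = 2 × 120 = 240.
Actual frame index = 240216 − 240 = 239976.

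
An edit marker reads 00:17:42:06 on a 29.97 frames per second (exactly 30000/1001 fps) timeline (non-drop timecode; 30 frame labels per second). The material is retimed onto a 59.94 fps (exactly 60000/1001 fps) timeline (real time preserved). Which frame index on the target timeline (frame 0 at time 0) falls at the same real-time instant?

frame 63732

Source frame index: (0×3600 + 17×60 + 42) × 30 + 6 = 31866.
Real time: 31866 / (30000/1001) = 5316311/5000 s.
Target frame: (5316311/5000) × (60000/1001) = 63732.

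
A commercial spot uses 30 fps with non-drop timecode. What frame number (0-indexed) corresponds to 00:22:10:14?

Total seconds to the label: (0 × 3600 + 22 × 60 + 10) = 1330.
Frame index = 1330 × 30 + 14 = 39914.

39914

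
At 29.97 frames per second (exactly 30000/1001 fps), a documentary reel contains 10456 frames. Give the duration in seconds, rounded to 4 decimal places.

348.8819 seconds

Running time = 10456 × 1001/30000 = 1308307/3750 s ≈ 348.8819 s.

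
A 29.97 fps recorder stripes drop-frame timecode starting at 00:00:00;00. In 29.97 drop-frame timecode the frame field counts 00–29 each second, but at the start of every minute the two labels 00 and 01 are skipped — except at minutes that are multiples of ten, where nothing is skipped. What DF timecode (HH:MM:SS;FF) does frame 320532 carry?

Ten DF minutes hold 17982 frames, so frame 320532 lies in block 17 (frames 305694–323675) with 14838 frames into that block.
The block's first minute is 1800 frames and the rest 1798 each; 14838 frames reaches minute 8, so 17 × 18 + 8 × 2 = 322 labels have been skipped so far.
Adding those back, label number 320532 + 322 = 320854 at 30 labels/s is 10695 s + 4 f = 2 h 58 min 15 s frame 4, i.e. 02:58:15;04.

02:58:15;04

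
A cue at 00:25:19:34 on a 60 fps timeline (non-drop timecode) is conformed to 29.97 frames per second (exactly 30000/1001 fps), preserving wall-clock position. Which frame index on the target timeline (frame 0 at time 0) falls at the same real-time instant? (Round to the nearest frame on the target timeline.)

Source frame index: (0×3600 + 25×60 + 19) × 60 + 34 = 91174.
Real time: 91174 / (60) = 45587/30 s.
Target frame: (45587/30) × (30000/1001) = 45587000/1001 ≈ 45541.459 → 45541.

frame 45541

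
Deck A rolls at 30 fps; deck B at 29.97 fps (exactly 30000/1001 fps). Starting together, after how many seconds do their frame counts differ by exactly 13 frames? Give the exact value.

13013/30 seconds

The gap grows by |30000/1001 − 30| = 30/1001 frames per second.
Time for a 13-frame gap: 13 ÷ (30/1001) = 13013/30 s.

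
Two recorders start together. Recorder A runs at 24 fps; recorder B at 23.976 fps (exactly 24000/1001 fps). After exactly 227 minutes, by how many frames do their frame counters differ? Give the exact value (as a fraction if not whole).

326880/1001 frames

227 min = 13620 s.
A emits 24 × 13620 = 326880 frames; B emits 24000/1001 × 13620 = 326880000/1001.
Difference = 326880/1001 frames (≈ 326.5534); B is behind A.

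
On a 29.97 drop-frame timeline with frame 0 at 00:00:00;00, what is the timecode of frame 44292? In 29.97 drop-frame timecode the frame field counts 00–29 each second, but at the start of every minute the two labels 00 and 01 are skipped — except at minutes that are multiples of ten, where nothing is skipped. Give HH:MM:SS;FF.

Ten DF minutes hold 17982 frames, so frame 44292 lies in block 2 (frames 35964–53945) with 8328 frames into that block.
The block's first minute is 1800 frames and the rest 1798 each; 8328 frames reaches minute 4, so 2 × 18 + 4 × 2 = 44 labels have been skipped so far.
Adding those back, label number 44292 + 44 = 44336 at 30 labels/s is 1477 s + 26 f = 0 h 24 min 37 s frame 26, i.e. 00:24:37;26.

00:24:37;26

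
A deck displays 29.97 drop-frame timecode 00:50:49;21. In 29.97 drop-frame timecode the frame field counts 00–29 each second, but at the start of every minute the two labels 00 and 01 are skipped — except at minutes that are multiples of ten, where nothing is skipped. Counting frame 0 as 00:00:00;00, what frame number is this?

91401

Complete 10-minute blocks: 5, each 17982 frames → 89910.
Remaining 0 whole minutes in the current block: 0 frames.
Within the current minute: 49 × 30 + 21 = 1491. Total = 89910 + 0 + 1491 = 91401.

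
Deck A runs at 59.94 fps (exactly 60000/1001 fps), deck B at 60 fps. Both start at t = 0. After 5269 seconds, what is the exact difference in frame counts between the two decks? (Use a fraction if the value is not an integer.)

28740/91 frames

A emits 60000/1001 × 5269 = 28740000/91 frames; B emits 60 × 5269 = 316140.
Difference = 28740/91 frames (≈ 315.8242); B is ahead of A.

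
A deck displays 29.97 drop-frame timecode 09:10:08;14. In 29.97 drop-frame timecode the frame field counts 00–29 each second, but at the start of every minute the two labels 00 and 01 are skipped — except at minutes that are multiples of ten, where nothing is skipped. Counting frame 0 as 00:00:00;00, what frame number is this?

As if non-drop at 30 labels/s: (9 × 3600 + 10 × 60 + 8) × 30 + 14 = 990254.
Minute boundaries passed: 550; those not divisible by 10: 550 − 55 = 495; dropped labels = 2 × 495 = 990.
Actual frame index = 990254 − 990 = 989264.

989264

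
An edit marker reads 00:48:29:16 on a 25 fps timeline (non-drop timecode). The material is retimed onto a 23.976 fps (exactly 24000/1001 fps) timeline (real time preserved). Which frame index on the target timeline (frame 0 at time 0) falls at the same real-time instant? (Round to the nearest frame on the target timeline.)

frame 69762

Source frame index: (0×3600 + 48×60 + 29) × 25 + 16 = 72741.
Real time: 72741 / (25) = 72741/25 s.
Target frame: (72741/25) × (24000/1001) = 69831360/1001 ≈ 69761.598 → 69762.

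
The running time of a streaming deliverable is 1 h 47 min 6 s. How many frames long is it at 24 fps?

1 h 47 min 6 s = 6426 s.
Frames = 6426 × 24 = 154224.

154224 frames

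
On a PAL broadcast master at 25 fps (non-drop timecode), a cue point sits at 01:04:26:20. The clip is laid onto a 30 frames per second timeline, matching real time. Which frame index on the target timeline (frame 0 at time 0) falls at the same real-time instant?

Source frame index: (1×3600 + 4×60 + 26) × 25 + 20 = 96670.
Real time: 96670 / (25) = 19334/5 s.
Target frame: (19334/5) × (30) = 116004.

frame 116004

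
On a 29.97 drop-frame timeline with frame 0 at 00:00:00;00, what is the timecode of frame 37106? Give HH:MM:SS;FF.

Each 10-minute DF block holds 10 × 60 × 30 − 9 × 2 = 17982 frames. 37106 ÷ 17982 → 2 full blocks, remainder 1142.
Within the partial block the first minute is 1800 frames and each further minute 1798, so 0 further minute boundaries passed. Total skipped labels = 18 × 2 + 2 × 0 = 36.
Non-drop label index = 37106 + 36 = 37142; at 30 labels/s that is 00:20:38:02, i.e. DF 00:20:38;02.

00:20:38;02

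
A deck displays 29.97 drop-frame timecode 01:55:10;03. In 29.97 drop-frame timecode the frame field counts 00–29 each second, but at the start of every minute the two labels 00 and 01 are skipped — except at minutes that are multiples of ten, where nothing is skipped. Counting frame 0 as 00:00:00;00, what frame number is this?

As if non-drop at 30 labels/s: (1 × 3600 + 55 × 60 + 10) × 30 + 3 = 207303.
Minute boundaries passed: 115; those not divisible by 10: 115 − 11 = 104; dropped labels = 2 × 104 = 208.
Actual frame index = 207303 − 208 = 207095.

207095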